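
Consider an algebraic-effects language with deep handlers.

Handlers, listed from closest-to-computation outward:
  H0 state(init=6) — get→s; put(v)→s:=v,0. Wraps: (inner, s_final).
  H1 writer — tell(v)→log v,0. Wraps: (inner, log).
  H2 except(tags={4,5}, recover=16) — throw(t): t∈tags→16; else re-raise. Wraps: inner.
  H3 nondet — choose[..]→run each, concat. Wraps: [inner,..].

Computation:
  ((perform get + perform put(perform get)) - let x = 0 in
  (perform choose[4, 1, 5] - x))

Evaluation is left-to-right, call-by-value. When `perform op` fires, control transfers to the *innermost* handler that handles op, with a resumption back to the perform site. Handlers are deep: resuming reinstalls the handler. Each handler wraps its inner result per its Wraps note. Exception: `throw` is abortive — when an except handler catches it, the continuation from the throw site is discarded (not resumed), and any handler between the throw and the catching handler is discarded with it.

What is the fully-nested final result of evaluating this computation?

Working:
get @ H0 ⇒ 6
get @ H0 ⇒ 6
put(6) @ H0 ⇒ s:=6
choose[4, 1, 5] @ H3
  branch[0] choose=4:
    H0 returns (2, 6)
    H1 returns ((2, 6), ())
    H2 returns ((2, 6), ())
    H3 returns [((2, 6), ())]
  branch[1] choose=1:
    H0 returns (5, 6)
    H1 returns ((5, 6), ())
    H2 returns ((5, 6), ())
    H3 returns [((5, 6), ())]
  branch[2] choose=5:
    H0 returns (1, 6)
    H1 returns ((1, 6), ())
    H2 returns ((1, 6), ())
    H3 returns [((1, 6), ())]
= [((2, 6), ()), ((5, 6), ()), ((1, 6), ())]

Answer: [((2, 6), ()), ((5, 6), ()), ((1, 6), ())]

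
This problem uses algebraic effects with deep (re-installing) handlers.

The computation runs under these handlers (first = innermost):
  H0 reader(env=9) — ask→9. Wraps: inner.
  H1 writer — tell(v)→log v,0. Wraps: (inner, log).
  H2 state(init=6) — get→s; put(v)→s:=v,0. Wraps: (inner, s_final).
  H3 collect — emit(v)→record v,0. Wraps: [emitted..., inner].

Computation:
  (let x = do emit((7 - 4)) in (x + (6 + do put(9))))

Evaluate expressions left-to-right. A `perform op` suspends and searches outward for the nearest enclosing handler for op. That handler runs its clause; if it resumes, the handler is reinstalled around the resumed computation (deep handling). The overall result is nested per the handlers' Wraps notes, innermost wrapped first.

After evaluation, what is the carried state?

Evaluation trace:
emit(3) @ H3 ⇒ out+=3
put(9) @ H2 ⇒ s:=9
H0 returns 6
H1 returns (6, ())
H2 returns ((6, ()), 9)
H3 returns [3, ((6, ()), 9)]
= [3, ((6, ()), 9)]

Answer: 9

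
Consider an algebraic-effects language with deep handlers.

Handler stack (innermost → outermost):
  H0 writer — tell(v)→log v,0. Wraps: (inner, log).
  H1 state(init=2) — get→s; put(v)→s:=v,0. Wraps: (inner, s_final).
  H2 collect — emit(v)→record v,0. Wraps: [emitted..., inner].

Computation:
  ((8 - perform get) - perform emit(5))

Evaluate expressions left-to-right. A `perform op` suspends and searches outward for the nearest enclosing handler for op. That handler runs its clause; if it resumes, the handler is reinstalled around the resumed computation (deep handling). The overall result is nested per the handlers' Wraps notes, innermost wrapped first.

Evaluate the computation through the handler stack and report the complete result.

Answer: [5, ((6, ()), 2)]

Working:
get @ H1 ⇒ 2
emit(5) @ H2 ⇒ out+=5
H0 returns (6, ())
H1 returns ((6, ()), 2)
H2 returns [5, ((6, ()), 2)]
= [5, ((6, ()), 2)]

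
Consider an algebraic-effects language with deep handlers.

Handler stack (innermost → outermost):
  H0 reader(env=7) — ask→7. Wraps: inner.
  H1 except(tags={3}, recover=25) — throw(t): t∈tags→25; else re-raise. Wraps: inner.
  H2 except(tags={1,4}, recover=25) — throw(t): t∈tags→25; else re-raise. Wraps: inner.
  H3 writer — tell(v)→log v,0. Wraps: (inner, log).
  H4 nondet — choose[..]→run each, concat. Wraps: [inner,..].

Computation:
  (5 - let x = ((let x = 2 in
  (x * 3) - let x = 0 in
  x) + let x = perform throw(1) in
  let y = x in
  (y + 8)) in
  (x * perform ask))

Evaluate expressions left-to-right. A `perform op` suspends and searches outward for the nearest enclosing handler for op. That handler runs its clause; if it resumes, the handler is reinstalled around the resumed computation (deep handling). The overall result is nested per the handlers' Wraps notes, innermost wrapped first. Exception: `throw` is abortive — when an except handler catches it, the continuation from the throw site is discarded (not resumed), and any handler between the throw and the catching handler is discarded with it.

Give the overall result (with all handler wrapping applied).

Answer: [(25, ())]

Evaluation trace:
throw(1) @ H1 re-raised
throw(1) @ H2 caught ⇒ 25
H3 returns (25, ())
H4 returns [(25, ())]
= [(25, ())]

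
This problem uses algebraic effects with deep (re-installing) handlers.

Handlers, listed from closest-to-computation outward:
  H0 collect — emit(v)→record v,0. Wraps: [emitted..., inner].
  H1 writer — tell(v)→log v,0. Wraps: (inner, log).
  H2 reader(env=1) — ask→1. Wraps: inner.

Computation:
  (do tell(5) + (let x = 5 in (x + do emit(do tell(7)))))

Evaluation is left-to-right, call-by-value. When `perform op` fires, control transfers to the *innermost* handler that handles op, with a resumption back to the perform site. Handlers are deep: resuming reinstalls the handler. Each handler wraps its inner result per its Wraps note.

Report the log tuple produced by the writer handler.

Step-by-step:
tell(5) @ H1 ⇒ log+=5
tell(7) @ H1 ⇒ log+=7
emit(0) @ H0 ⇒ out+=0
H0 returns [0, 5]
H1 returns ([0, 5], (5, 7))
H2 returns ([0, 5], (5, 7))
= ([0, 5], (5, 7))

Answer: (5, 7)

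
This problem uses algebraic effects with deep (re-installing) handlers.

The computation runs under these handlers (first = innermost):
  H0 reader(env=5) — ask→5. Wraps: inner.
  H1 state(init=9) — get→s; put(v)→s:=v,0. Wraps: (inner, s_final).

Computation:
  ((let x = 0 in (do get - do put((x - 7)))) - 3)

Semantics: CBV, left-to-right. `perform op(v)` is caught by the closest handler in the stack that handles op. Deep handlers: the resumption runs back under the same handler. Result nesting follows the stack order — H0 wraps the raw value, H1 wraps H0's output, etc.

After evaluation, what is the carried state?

Answer: -7

Evaluation trace:
get @ H1 ⇒ 9
put(-7) @ H1 ⇒ s:=-7
H0 returns 6
H1 returns (6, -7)
= (6, -7)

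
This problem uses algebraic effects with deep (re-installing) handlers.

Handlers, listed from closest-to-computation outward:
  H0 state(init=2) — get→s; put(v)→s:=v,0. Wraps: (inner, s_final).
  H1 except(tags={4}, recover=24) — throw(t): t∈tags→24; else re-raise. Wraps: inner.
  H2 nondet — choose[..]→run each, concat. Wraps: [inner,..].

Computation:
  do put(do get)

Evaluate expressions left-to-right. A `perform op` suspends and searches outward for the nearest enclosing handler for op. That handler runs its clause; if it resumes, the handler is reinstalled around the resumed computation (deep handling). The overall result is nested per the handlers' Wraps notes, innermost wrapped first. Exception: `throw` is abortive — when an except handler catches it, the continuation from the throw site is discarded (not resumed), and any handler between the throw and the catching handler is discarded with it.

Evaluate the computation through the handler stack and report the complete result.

Answer: [(0, 2)]

Step-by-step:
get @ H0 ⇒ 2
put(2) @ H0 ⇒ s:=2
H0 returns (0, 2)
H1 returns (0, 2)
H2 returns [(0, 2)]
= [(0, 2)]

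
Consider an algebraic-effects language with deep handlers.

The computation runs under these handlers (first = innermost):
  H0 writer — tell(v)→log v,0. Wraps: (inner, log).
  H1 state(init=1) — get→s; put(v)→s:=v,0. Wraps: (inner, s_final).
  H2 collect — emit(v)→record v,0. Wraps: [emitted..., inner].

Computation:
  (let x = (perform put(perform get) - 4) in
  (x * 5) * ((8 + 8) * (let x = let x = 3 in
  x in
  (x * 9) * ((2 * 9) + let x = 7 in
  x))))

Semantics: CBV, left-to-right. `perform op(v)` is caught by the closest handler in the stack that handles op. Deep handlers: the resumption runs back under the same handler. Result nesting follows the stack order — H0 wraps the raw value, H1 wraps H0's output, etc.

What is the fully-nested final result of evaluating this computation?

Step-by-step:
get @ H1 ⇒ 1
put(1) @ H1 ⇒ s:=1
H0 returns (-216000, ())
H1 returns ((-216000, ()), 1)
H2 returns [((-216000, ()), 1)]
= [((-216000, ()), 1)]

Answer: [((-216000, ()), 1)]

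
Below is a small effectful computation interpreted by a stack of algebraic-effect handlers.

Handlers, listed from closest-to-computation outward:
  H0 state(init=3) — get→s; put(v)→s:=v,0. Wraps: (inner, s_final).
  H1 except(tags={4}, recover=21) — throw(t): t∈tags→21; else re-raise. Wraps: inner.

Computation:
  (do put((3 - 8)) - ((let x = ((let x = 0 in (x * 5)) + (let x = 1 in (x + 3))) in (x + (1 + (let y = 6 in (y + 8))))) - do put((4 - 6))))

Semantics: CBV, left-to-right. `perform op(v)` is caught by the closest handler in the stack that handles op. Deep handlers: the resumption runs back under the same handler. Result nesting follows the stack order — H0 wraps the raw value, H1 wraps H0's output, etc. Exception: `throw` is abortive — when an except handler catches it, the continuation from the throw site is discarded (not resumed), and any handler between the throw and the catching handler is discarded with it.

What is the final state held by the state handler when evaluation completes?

Step-by-step:
put(-5) @ H0 ⇒ s:=-5
put(-2) @ H0 ⇒ s:=-2
H0 returns (-19, -2)
H1 returns (-19, -2)
= (-19, -2)

Answer: -2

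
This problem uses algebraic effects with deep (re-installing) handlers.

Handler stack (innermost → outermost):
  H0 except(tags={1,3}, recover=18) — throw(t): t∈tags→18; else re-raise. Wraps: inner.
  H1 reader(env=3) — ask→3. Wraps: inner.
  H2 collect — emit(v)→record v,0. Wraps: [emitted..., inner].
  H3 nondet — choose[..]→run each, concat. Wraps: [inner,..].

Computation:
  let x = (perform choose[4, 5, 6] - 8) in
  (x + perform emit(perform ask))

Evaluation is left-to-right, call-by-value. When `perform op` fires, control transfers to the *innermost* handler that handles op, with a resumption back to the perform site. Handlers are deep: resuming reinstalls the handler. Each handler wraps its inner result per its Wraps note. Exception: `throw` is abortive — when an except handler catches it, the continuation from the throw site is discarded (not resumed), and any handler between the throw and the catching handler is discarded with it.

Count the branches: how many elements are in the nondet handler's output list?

Answer: 3

Working:
choose[4, 5, 6] @ H3
  branch[0] choose=4:
    ask @ H1 ⇒ 3
    emit(3) @ H2 ⇒ out+=3
    H0 returns -4
    H1 returns -4
    H2 returns [3, -4]
    H3 returns [[3, -4]]
  branch[1] choose=5:
    ask @ H1 ⇒ 3
    emit(3) @ H2 ⇒ out+=3
    H0 returns -3
    H1 returns -3
    H2 returns [3, -3]
    H3 returns [[3, -3]]
  branch[2] choose=6:
    ask @ H1 ⇒ 3
    emit(3) @ H2 ⇒ out+=3
    H0 returns -2
    H1 returns -2
    H2 returns [3, -2]
    H3 returns [[3, -2]]
= [[3, -4], [3, -3], [3, -2]]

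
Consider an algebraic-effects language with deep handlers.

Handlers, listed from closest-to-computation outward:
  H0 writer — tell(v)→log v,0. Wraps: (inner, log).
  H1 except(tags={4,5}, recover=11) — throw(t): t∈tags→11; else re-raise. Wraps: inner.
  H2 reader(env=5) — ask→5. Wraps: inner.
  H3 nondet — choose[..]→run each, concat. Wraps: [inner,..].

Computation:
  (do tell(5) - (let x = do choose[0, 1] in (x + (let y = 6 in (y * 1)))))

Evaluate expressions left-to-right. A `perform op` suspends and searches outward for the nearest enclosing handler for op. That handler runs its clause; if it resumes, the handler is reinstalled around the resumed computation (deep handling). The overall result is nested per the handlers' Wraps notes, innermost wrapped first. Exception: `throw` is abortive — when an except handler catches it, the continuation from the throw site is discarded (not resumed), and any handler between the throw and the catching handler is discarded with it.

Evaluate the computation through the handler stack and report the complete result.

Answer: [(-6, (5)), (-7, (5))]

Step-by-step:
tell(5) @ H0 ⇒ log+=5
choose[0, 1] @ H3
  branch[0] choose=0:
    H0 returns (-6, (5))
    H1 returns (-6, (5))
    H2 returns (-6, (5))
    H3 returns [(-6, (5))]
  branch[1] choose=1:
    H0 returns (-7, (5))
    H1 returns (-7, (5))
    H2 returns (-7, (5))
    H3 returns [(-7, (5))]
= [(-6, (5)), (-7, (5))]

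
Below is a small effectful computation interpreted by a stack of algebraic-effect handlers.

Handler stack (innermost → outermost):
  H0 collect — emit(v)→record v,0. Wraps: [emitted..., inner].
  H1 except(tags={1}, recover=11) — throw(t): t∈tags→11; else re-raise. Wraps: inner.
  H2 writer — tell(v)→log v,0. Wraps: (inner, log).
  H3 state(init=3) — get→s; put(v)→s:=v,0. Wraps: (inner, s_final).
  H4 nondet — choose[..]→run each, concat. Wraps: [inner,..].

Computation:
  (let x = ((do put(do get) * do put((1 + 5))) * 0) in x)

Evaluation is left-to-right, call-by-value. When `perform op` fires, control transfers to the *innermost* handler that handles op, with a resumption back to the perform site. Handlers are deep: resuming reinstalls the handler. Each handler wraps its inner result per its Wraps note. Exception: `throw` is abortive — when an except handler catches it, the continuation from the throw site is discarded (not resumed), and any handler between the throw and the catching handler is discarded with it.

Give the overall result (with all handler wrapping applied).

Answer: [(([0], ()), 6)]

Evaluation trace:
get @ H3 ⇒ 3
put(3) @ H3 ⇒ s:=3
put(6) @ H3 ⇒ s:=6
H0 returns [0]
H1 returns [0]
H2 returns ([0], ())
H3 returns (([0], ()), 6)
H4 returns [(([0], ()), 6)]
= [(([0], ()), 6)]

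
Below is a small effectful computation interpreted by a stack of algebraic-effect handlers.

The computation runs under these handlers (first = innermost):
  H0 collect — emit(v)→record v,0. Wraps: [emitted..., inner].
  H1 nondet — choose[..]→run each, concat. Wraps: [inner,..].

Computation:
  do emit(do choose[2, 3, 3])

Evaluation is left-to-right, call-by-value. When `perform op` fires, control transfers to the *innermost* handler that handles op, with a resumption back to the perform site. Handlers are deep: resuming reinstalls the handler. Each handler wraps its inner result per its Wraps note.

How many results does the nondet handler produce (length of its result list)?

Working:
choose[2, 3, 3] @ H1
  branch[0] choose=2:
    emit(2) @ H0 ⇒ out+=2
    H0 returns [2, 0]
    H1 returns [[2, 0]]
  branch[1] choose=3:
    emit(3) @ H0 ⇒ out+=3
    H0 returns [3, 0]
    H1 returns [[3, 0]]
  branch[2] choose=3:
    emit(3) @ H0 ⇒ out+=3
    H0 returns [3, 0]
    H1 returns [[3, 0]]
= [[2, 0], [3, 0], [3, 0]]

Answer: 3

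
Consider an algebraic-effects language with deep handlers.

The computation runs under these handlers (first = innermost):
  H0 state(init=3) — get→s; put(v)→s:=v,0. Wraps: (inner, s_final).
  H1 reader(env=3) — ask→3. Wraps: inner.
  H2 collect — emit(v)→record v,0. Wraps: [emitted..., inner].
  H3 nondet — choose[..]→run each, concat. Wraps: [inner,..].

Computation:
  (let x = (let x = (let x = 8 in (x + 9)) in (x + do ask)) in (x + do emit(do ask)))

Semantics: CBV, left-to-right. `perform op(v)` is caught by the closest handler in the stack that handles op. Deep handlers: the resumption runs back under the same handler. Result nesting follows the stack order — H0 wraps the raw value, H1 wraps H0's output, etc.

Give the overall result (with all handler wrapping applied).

Answer: [[3, (20, 3)]]

Evaluation trace:
ask @ H1 ⇒ 3
ask @ H1 ⇒ 3
emit(3) @ H2 ⇒ out+=3
H0 returns (20, 3)
H1 returns (20, 3)
H2 returns [3, (20, 3)]
H3 returns [[3, (20, 3)]]
= [[3, (20, 3)]]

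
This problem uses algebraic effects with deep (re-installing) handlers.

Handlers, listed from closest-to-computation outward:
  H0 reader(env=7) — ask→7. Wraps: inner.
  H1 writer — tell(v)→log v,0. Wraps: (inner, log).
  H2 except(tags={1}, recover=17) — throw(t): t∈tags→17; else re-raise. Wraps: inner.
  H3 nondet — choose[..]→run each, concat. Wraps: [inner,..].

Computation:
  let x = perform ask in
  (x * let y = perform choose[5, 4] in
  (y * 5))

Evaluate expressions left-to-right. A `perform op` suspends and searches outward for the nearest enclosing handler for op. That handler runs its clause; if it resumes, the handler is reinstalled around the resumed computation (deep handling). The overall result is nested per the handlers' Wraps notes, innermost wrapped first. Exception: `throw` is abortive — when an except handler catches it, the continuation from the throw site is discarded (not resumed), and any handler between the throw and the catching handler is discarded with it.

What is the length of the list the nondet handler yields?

Answer: 2

Working:
ask @ H0 ⇒ 7
choose[5, 4] @ H3
  branch[0] choose=5:
    H0 returns 175
    H1 returns (175, ())
    H2 returns (175, ())
    H3 returns [(175, ())]
  branch[1] choose=4:
    H0 returns 140
    H1 returns (140, ())
    H2 returns (140, ())
    H3 returns [(140, ())]
= [(175, ()), (140, ())]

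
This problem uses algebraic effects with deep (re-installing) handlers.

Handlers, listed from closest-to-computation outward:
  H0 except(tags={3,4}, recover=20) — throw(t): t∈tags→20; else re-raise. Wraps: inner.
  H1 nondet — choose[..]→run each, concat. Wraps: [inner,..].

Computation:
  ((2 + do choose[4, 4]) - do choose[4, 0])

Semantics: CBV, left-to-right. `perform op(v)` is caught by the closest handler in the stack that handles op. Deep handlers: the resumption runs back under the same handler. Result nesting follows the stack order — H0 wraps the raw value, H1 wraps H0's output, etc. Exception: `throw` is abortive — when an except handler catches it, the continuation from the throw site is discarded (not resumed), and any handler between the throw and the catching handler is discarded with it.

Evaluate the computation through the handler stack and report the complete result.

Evaluation trace:
choose[4, 4] @ H1
  branch[0] choose=4:
    choose[4, 0] @ H1
      branch[0] choose=4:
        H0 returns 2
        H1 returns [2]
      branch[1] choose=0:
        H0 returns 6
        H1 returns [6]
  branch[1] choose=4:
    choose[4, 0] @ H1
      branch[0] choose=4:
        H0 returns 2
        H1 returns [2]
      branch[1] choose=0:
        H0 returns 6
        H1 returns [6]
= [2, 6, 2, 6]

Answer: [2, 6, 2, 6]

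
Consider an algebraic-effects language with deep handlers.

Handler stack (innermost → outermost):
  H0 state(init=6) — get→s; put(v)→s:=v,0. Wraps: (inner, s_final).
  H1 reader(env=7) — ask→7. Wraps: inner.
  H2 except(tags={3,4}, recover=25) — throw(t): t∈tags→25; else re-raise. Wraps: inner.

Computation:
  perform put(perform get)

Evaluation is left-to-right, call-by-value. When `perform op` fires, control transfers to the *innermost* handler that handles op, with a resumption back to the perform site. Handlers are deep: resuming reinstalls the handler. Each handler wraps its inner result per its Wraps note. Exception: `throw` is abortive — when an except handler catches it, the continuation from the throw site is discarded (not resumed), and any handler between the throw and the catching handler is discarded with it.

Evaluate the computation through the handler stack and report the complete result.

Answer: (0, 6)

Evaluation trace:
get @ H0 ⇒ 6
put(6) @ H0 ⇒ s:=6
H0 returns (0, 6)
H1 returns (0, 6)
H2 returns (0, 6)
= (0, 6)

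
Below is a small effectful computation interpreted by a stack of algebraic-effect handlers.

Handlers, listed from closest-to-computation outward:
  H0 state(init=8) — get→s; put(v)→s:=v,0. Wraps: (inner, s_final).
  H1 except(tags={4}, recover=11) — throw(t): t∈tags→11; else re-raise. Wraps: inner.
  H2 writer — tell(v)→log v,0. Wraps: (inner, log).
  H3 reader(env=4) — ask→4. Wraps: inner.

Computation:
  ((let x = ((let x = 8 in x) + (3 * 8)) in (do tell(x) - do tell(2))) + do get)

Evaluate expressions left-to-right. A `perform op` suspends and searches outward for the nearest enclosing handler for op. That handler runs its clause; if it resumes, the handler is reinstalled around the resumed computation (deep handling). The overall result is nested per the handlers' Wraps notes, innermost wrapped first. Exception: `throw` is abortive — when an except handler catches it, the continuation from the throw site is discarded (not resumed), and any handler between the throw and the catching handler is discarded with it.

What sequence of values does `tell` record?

Answer: (32, 2)

Working:
tell(32) @ H2 ⇒ log+=32
tell(2) @ H2 ⇒ log+=2
get @ H0 ⇒ 8
H0 returns (8, 8)
H1 returns (8, 8)
H2 returns ((8, 8), (32, 2))
H3 returns ((8, 8), (32, 2))
= ((8, 8), (32, 2))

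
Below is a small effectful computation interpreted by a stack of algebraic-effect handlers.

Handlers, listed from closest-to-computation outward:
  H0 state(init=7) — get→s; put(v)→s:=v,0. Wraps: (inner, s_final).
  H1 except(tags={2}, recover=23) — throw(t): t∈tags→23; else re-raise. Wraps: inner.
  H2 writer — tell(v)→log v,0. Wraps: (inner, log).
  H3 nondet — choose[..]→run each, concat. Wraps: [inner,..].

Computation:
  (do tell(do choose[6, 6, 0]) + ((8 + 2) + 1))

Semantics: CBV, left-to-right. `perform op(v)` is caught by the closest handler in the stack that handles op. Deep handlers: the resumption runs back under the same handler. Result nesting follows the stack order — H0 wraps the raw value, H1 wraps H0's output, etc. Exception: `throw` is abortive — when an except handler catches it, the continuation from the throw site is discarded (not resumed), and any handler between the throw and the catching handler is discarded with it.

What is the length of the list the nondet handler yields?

Answer: 3

Step-by-step:
choose[6, 6, 0] @ H3
  branch[0] choose=6:
    tell(6) @ H2 ⇒ log+=6
    H0 returns (11, 7)
    H1 returns (11, 7)
    H2 returns ((11, 7), (6))
    H3 returns [((11, 7), (6))]
  branch[1] choose=6:
    tell(6) @ H2 ⇒ log+=6
    H0 returns (11, 7)
    H1 returns (11, 7)
    H2 returns ((11, 7), (6))
    H3 returns [((11, 7), (6))]
  branch[2] choose=0:
    tell(0) @ H2 ⇒ log+=0
    H0 returns (11, 7)
    H1 returns (11, 7)
    H2 returns ((11, 7), (0))
    H3 returns [((11, 7), (0))]
= [((11, 7), (6)), ((11, 7), (6)), ((11, 7), (0))]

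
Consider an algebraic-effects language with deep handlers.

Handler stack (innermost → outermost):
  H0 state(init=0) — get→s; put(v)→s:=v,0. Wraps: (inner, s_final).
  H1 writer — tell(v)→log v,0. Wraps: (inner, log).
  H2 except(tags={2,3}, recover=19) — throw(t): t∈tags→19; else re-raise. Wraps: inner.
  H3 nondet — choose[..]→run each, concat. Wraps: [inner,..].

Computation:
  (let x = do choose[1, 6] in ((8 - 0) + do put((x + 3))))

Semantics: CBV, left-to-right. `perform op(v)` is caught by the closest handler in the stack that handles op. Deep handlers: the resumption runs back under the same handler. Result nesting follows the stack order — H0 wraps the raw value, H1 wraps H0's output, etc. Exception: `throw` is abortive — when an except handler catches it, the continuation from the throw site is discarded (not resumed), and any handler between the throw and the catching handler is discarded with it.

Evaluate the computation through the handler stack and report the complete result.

Evaluation trace:
choose[1, 6] @ H3
  branch[0] choose=1:
    put(4) @ H0 ⇒ s:=4
    H0 returns (8, 4)
    H1 returns ((8, 4), ())
    H2 returns ((8, 4), ())
    H3 returns [((8, 4), ())]
  branch[1] choose=6:
    put(9) @ H0 ⇒ s:=9
    H0 returns (8, 9)
    H1 returns ((8, 9), ())
    H2 returns ((8, 9), ())
    H3 returns [((8, 9), ())]
= [((8, 4), ()), ((8, 9), ())]

Answer: [((8, 4), ()), ((8, 9), ())]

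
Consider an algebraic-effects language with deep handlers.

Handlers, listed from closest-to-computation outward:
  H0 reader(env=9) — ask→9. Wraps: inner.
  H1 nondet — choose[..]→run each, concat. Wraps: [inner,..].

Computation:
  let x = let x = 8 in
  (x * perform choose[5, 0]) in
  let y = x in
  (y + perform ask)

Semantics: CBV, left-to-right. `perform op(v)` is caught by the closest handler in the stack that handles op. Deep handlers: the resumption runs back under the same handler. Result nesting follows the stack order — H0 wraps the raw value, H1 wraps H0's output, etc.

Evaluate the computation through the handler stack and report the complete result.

Answer: [49, 9]

Step-by-step:
choose[5, 0] @ H1
  branch[0] choose=5:
    ask @ H0 ⇒ 9
    H0 returns 49
    H1 returns [49]
  branch[1] choose=0:
    ask @ H0 ⇒ 9
    H0 returns 9
    H1 returns [9]
= [49, 9]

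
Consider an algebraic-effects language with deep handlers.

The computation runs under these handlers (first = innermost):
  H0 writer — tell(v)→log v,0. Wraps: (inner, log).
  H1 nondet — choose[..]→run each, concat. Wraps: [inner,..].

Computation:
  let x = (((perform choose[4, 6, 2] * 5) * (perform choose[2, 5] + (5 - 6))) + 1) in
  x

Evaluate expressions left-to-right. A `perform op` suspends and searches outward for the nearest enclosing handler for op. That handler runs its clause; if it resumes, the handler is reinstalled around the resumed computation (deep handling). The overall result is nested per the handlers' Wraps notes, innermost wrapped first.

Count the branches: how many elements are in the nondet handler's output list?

Step-by-step:
choose[4, 6, 2] @ H1
  branch[0] choose=4:
    choose[2, 5] @ H1
      branch[0] choose=2:
        H0 returns (21, ())
        H1 returns [(21, ())]
      branch[1] choose=5:
        H0 returns (81, ())
        H1 returns [(81, ())]
  branch[1] choose=6:
    choose[2, 5] @ H1
      branch[0] choose=2:
        H0 returns (31, ())
        H1 returns [(31, ())]
      branch[1] choose=5:
        H0 returns (121, ())
        H1 returns [(121, ())]
  branch[2] choose=2:
    choose[2, 5] @ H1
      branch[0] choose=2:
        H0 returns (11, ())
        H1 returns [(11, ())]
      branch[1] choose=5:
        H0 returns (41, ())
        H1 returns [(41, ())]
= [(21, ()), (81, ()), (31, ()), (121, ()), (11, ()), (41, ())]

Answer: 6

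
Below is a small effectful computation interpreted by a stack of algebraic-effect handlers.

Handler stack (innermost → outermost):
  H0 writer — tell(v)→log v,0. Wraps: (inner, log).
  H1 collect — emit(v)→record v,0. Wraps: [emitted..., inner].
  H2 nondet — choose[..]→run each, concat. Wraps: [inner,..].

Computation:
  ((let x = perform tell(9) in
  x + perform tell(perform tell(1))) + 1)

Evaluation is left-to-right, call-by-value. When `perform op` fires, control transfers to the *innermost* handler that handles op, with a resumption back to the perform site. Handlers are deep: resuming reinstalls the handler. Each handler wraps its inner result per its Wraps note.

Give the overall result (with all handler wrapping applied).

Answer: [[(1, (9, 1, 0))]]

Evaluation trace:
tell(9) @ H0 ⇒ log+=9
tell(1) @ H0 ⇒ log+=1
tell(0) @ H0 ⇒ log+=0
H0 returns (1, (9, 1, 0))
H1 returns [(1, (9, 1, 0))]
H2 returns [[(1, (9, 1, 0))]]
= [[(1, (9, 1, 0))]]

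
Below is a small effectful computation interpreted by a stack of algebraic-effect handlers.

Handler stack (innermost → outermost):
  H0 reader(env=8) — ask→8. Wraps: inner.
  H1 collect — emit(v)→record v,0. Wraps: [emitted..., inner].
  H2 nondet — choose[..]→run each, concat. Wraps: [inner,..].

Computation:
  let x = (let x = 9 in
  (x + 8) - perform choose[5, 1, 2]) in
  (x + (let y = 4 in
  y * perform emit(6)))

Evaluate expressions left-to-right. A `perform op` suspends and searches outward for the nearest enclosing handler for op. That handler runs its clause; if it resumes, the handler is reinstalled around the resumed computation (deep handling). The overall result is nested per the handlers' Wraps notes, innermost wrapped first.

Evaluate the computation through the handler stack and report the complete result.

Answer: [[6, 12], [6, 16], [6, 15]]

Step-by-step:
choose[5, 1, 2] @ H2
  branch[0] choose=5:
    emit(6) @ H1 ⇒ out+=6
    H0 returns 12
    H1 returns [6, 12]
    H2 returns [[6, 12]]
  branch[1] choose=1:
    emit(6) @ H1 ⇒ out+=6
    H0 returns 16
    H1 returns [6, 16]
    H2 returns [[6, 16]]
  branch[2] choose=2:
    emit(6) @ H1 ⇒ out+=6
    H0 returns 15
    H1 returns [6, 15]
    H2 returns [[6, 15]]
= [[6, 12], [6, 16], [6, 15]]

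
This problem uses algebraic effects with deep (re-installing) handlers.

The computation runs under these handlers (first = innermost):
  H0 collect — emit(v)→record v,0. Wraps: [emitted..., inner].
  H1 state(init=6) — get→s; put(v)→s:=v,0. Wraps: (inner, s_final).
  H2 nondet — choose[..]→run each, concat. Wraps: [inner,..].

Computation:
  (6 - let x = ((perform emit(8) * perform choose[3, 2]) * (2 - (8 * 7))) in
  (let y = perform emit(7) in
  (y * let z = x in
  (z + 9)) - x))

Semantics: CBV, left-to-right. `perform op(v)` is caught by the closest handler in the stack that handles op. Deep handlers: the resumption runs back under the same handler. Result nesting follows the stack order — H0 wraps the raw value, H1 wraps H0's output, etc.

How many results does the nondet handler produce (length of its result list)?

Step-by-step:
emit(8) @ H0 ⇒ out+=8
choose[3, 2] @ H2
  branch[0] choose=3:
    emit(7) @ H0 ⇒ out+=7
    H0 returns [8, 7, 6]
    H1 returns ([8, 7, 6], 6)
    H2 returns [([8, 7, 6], 6)]
  branch[1] choose=2:
    emit(7) @ H0 ⇒ out+=7
    H0 returns [8, 7, 6]
    H1 returns ([8, 7, 6], 6)
    H2 returns [([8, 7, 6], 6)]
= [([8, 7, 6], 6), ([8, 7, 6], 6)]

Answer: 2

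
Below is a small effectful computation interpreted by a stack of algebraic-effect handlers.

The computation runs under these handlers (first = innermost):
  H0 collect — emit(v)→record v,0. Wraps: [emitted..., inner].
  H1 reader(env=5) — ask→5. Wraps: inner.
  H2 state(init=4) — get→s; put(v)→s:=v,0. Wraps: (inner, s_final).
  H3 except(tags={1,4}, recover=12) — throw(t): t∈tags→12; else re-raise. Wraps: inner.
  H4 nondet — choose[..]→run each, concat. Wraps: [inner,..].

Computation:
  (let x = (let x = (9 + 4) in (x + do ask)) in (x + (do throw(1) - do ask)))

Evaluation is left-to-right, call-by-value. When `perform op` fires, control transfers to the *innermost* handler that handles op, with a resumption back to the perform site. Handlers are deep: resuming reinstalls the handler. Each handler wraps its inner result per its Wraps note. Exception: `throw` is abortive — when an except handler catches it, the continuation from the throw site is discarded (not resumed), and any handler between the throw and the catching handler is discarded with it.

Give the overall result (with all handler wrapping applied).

Working:
ask @ H1 ⇒ 5
throw(1) @ H3 caught ⇒ 12
H4 returns [12]
= [12]

Answer: [12]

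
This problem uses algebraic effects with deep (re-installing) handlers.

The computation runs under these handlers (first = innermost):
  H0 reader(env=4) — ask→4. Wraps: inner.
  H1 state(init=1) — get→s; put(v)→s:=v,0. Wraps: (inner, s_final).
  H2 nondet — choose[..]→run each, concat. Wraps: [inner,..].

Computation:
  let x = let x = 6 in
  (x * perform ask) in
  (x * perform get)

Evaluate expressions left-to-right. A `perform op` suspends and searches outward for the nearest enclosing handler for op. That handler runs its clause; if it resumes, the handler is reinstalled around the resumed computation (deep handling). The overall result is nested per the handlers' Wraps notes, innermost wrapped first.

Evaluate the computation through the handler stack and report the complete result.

Working:
ask @ H0 ⇒ 4
get @ H1 ⇒ 1
H0 returns 24
H1 returns (24, 1)
H2 returns [(24, 1)]
= [(24, 1)]

Answer: [(24, 1)]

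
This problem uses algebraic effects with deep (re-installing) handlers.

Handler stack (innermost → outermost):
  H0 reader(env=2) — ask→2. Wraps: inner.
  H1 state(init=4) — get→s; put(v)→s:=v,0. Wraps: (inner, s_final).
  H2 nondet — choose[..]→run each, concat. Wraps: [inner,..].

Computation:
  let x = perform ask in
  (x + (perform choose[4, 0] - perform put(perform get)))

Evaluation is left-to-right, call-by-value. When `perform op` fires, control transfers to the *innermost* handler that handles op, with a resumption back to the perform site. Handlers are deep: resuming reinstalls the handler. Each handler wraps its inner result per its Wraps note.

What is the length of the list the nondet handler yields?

Evaluation trace:
ask @ H0 ⇒ 2
choose[4, 0] @ H2
  branch[0] choose=4:
    get @ H1 ⇒ 4
    put(4) @ H1 ⇒ s:=4
    H0 returns 6
    H1 returns (6, 4)
    H2 returns [(6, 4)]
  branch[1] choose=0:
    get @ H1 ⇒ 4
    put(4) @ H1 ⇒ s:=4
    H0 returns 2
    H1 returns (2, 4)
    H2 returns [(2, 4)]
= [(6, 4), (2, 4)]

Answer: 2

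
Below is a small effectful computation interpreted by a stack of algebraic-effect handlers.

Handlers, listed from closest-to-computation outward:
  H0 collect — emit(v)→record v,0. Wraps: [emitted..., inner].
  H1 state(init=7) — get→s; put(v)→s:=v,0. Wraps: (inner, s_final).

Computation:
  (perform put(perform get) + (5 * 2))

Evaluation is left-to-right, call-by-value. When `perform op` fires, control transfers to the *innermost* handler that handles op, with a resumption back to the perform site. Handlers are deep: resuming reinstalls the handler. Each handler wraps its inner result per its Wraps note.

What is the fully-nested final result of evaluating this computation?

Evaluation trace:
get @ H1 ⇒ 7
put(7) @ H1 ⇒ s:=7
H0 returns [10]
H1 returns ([10], 7)
= ([10], 7)

Answer: ([10], 7)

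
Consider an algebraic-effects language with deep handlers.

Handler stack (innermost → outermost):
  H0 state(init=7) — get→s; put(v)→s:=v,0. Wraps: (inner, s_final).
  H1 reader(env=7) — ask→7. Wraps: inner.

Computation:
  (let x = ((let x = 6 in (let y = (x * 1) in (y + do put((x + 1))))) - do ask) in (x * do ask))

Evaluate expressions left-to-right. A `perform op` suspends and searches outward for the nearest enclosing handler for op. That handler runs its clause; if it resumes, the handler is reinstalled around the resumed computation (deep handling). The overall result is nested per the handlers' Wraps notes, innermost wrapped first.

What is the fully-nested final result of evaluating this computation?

Answer: (-7, 7)

Evaluation trace:
put(7) @ H0 ⇒ s:=7
ask @ H1 ⇒ 7
ask @ H1 ⇒ 7
H0 returns (-7, 7)
H1 returns (-7, 7)
= (-7, 7)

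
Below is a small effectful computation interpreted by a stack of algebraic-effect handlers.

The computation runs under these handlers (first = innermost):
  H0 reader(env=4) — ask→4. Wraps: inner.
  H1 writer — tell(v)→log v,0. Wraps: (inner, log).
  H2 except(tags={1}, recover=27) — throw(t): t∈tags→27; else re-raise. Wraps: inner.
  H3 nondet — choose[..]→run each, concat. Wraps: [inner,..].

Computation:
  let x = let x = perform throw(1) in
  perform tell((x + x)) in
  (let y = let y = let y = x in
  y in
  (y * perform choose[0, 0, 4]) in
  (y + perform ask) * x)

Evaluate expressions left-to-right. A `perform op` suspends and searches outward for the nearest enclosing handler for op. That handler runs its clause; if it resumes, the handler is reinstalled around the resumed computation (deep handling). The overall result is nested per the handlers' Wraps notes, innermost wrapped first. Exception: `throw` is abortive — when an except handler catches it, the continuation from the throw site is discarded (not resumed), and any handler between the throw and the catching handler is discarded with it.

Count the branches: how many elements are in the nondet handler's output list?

Answer: 1

Working:
throw(1) @ H2 caught ⇒ 27
H3 returns [27]
= [27]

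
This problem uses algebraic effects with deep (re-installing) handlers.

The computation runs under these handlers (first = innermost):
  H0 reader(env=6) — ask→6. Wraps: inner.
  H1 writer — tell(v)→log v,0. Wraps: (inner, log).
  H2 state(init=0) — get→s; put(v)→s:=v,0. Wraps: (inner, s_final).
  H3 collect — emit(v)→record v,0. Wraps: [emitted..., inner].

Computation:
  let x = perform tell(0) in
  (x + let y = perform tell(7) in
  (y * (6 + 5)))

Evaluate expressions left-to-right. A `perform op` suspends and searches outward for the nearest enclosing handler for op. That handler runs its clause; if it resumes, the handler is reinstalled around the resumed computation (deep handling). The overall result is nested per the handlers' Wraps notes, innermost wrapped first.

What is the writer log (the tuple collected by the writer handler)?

Answer: (0, 7)

Working:
tell(0) @ H1 ⇒ log+=0
tell(7) @ H1 ⇒ log+=7
H0 returns 0
H1 returns (0, (0, 7))
H2 returns ((0, (0, 7)), 0)
H3 returns [((0, (0, 7)), 0)]
= [((0, (0, 7)), 0)]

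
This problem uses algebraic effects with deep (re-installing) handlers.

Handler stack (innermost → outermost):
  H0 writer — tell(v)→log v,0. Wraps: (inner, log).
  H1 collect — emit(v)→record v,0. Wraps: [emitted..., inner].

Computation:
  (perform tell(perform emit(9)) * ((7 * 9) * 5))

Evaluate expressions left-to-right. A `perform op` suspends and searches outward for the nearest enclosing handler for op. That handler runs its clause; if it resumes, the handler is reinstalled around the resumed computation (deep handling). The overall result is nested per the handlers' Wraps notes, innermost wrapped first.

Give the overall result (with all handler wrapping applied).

Answer: [9, (0, (0))]

Step-by-step:
emit(9) @ H1 ⇒ out+=9
tell(0) @ H0 ⇒ log+=0
H0 returns (0, (0))
H1 returns [9, (0, (0))]
= [9, (0, (0))]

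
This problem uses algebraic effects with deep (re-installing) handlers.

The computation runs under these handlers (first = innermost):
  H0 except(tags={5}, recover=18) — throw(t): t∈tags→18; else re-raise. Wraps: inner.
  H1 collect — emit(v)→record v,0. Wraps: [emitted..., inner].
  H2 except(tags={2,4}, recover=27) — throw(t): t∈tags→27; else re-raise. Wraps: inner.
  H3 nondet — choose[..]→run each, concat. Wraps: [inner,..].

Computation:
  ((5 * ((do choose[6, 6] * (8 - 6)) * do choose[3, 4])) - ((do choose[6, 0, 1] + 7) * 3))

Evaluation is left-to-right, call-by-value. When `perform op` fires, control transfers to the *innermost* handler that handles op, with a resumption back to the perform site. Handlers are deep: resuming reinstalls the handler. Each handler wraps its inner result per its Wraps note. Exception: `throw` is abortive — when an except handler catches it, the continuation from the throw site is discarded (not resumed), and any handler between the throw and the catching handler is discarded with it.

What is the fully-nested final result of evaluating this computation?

Answer: [[141], [159], [156], [201], [219], [216], [141], [159], [156], [201], [219], [216]]

Working:
choose[6, 6] @ H3
  branch[0] choose=6:
    choose[3, 4] @ H3
      branch[0] choose=3:
        choose[6, 0, 1] @ H3
          branch[0] choose=6:
            H0 returns 141
            H1 returns [141]
            H2 returns [141]
            H3 returns [[141]]
          branch[1] choose=0:
            H0 returns 159
            H1 returns [159]
            H2 returns [159]
            H3 returns [[159]]
          branch[2] choose=1:
            H0 returns 156
            H1 returns [156]
            H2 returns [156]
            H3 returns [[156]]
      branch[1] choose=4:
        choose[6, 0, 1] @ H3
          branch[0] choose=6:
            H0 returns 201
            H1 returns [201]
            H2 returns [201]
            H3 returns [[201]]
          branch[1] choose=0:
            H0 returns 219
            H1 returns [219]
            H2 returns [219]
            H3 returns [[219]]
          branch[2] choose=1:
            H0 returns 216
            H1 returns [216]
            H2 returns [216]
            H3 returns [[216]]
  branch[1] choose=6:
    choose[3, 4] @ H3
      branch[0] choose=3:
        choose[6, 0, 1] @ H3
          branch[0] choose=6:
            H0 returns 141
            H1 returns [141]
            H2 returns [141]
            H3 returns [[141]]
          branch[1] choose=0:
            H0 returns 159
            H1 returns [159]
            H2 returns [159]
            H3 returns [[159]]
          branch[2] choose=1:
            H0 returns 156
            H1 returns [156]
            H2 returns [156]
            H3 returns [[156]]
      branch[1] choose=4:
        choose[6, 0, 1] @ H3
          branch[0] choose=6:
            H0 returns 201
            H1 returns [201]
            H2 returns [201]
            H3 returns [[201]]
          branch[1] choose=0:
            H0 returns 219
            H1 returns [219]
            H2 returns [219]
            H3 returns [[219]]
          branch[2] choose=1:
            H0 returns 216
            H1 returns [216]
            H2 returns [216]
            H3 returns [[216]]
= [[141], [159], [156], [201], [219], [216], [141], [159], [156], [201], [219], [216]]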